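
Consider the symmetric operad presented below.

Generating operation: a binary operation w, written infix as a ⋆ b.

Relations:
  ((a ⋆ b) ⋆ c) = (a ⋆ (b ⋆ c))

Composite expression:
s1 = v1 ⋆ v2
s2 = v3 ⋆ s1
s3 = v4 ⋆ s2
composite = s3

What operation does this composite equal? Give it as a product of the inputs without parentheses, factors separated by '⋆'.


v4 ⋆ v3 ⋆ v1 ⋆ v2


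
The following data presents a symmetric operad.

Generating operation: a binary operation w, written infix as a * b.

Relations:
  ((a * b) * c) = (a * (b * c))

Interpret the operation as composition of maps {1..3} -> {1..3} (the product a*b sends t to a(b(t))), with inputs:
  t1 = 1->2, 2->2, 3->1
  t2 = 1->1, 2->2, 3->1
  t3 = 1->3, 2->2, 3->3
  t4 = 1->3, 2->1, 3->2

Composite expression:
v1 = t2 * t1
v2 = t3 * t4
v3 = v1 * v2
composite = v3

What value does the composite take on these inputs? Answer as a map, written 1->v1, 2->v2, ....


1->1, 2->1, 3->2

(t2 * t1) = 1->2, 2->2, 3->1
(t3 * t4) = 1->3, 2->3, 3->2
((t2 * t1) * (t3 * t4)) = 1->1, 2->1, 3->2


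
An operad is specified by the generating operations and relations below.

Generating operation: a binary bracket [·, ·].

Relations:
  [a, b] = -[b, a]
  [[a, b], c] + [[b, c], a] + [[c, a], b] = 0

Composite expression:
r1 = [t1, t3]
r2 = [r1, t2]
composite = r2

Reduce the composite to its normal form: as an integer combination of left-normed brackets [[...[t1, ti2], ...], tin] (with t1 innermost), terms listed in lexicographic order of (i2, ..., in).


[[t1, t3], t2]

In the tensor algebra, words opening t1 carry the t1-anchored form.
Composite bracket: [[t1, t3], t2]
Applying ab - ba throughout gives 4 signed words (2^2 = 4).
Words beginning with t1 determine it all:
  t1t3t2 appears with sign +1, giving the term +[[t1, t3], t2]


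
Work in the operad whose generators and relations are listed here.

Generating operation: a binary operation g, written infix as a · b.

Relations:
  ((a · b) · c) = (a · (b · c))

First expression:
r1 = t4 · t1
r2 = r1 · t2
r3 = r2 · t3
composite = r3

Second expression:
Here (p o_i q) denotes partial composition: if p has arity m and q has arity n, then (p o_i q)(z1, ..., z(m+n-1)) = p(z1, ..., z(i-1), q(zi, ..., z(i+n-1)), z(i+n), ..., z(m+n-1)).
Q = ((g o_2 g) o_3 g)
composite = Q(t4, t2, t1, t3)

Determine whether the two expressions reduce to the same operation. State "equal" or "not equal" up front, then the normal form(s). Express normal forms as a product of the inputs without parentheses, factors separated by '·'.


not equal; the first gives t4 · t1 · t2 · t3 and the second t4 · t2 · t1 · t3

The first expression, normalized: t4 · t1 · t2 · t3
The second expression, normalized: t4 · t2 · t1 · t3
Different reductions; not equal.


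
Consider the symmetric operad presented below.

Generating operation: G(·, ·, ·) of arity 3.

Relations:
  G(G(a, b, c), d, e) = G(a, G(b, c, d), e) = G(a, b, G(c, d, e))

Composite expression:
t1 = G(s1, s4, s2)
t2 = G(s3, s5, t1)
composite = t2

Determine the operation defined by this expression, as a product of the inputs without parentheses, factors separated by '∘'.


Under associativity of G, the answer is the s's in reading order.
G(s1, s4, s2) unparenthesizes to s1 ∘ s4 ∘ s2
G(s3, s5, G(s1, s4, s2)) unparenthesizes to s3 ∘ s5 ∘ s1 ∘ s4 ∘ s2

s3 ∘ s5 ∘ s1 ∘ s4 ∘ s2


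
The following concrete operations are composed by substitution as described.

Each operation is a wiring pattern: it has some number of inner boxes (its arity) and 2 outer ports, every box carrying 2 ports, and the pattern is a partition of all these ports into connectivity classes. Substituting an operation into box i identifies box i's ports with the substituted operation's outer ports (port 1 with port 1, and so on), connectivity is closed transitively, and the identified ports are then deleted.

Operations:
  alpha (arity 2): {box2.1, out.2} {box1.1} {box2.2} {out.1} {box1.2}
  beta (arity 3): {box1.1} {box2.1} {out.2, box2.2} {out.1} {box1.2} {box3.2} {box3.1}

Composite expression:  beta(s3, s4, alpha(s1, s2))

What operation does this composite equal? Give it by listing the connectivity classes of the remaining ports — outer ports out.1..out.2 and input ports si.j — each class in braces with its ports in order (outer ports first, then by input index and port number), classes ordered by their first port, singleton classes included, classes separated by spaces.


Connectivity passes through glued beta-boundaries; trace each wire chain.
composing alpha on (s1, s2), with out.j its own outer ports: {out.1} {out.2, s2.1} {s1.1} {s1.2} {s2.2}
composing beta on (s3, s4, s1, s2), with out.j its own outer ports: {out.1} {out.2, s4.2} {s1.1} {s1.2} {s2.1} {s2.2} {s3.1} {s3.2} {s4.1}

{out.1} {out.2, s4.2} {s1.1} {s1.2} {s2.1} {s2.2} {s3.1} {s3.2} {s4.1}


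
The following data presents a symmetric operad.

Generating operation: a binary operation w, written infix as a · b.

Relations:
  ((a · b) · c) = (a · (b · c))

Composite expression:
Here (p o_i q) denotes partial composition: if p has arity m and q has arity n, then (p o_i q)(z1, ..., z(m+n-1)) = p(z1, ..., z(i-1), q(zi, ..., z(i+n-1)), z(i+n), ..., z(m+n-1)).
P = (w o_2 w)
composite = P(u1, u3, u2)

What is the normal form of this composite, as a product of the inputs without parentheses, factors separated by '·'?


u1 · u3 · u2

All parenthesizations of w agree; list the u-inputs left to right.
(u3 · u2) spells out as u3 · u2
(u1 · (u3 · u2)) spells out as u1 · u3 · u2


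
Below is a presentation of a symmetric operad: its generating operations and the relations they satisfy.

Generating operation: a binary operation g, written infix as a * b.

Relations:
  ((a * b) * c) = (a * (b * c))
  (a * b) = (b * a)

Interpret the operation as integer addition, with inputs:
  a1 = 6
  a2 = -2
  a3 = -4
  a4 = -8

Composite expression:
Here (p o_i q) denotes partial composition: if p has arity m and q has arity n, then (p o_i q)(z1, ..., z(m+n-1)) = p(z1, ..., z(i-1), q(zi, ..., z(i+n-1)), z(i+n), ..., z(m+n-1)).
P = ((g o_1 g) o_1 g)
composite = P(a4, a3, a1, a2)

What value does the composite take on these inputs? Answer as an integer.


-8

(a4 * a3) = -12
((a4 * a3) * a1) = -6
(((a4 * a3) * a1) * a2) = -8


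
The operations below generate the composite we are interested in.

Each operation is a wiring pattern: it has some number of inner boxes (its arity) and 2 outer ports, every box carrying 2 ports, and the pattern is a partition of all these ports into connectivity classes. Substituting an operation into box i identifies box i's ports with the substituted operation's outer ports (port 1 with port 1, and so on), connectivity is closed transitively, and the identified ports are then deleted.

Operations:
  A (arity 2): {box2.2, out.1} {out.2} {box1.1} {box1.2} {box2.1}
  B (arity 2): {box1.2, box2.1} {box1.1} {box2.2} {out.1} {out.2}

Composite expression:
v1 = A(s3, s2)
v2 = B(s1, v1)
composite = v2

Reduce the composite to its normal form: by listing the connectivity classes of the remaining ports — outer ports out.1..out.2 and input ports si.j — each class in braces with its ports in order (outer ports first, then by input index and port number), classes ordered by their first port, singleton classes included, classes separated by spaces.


{out.1} {out.2} {s1.1} {s1.2, s2.2} {s2.1} {s3.1} {s3.2}

Two ports join when wires chain via B-identified ports.
the subtree at A composes to {out.1, s2.2} {out.2} {s2.1} {s3.1} {s3.2} on (s3, s2); out.j = own outer ports
the subtree at B composes to {out.1} {out.2} {s1.1} {s1.2, s2.2} {s2.1} {s3.1} {s3.2} on (s1, s3, s2); out.j = own outer ports


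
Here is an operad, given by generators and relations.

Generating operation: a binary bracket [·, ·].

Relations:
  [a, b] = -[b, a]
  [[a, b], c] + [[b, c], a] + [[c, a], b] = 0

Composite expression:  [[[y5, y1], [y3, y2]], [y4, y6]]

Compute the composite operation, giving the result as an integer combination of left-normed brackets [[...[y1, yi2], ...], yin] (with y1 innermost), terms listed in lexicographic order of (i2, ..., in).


[[[[[y1, y5], y2], y3], y4], y6] - [[[[[y1, y5], y2], y3], y6], y4] - [[[[[y1, y5], y3], y2], y4], y6] + [[[[[y1, y5], y3], y2], y6], y4]

Expand each bracket as ab - ba; the y1-initial words give the coefficients.
Composite bracket: [[[y5, y1], [y3, y2]], [y4, y6]]
The bracket unfolds into 32 signed words via [a, b] = ab - ba (2^5 = 32).
The y1-initial words carry the normal form:
  the word y1y5y2y3y4y6 carries sign +1 and contributes +[[[[[y1, y5], y2], y3], y4], y6]
  the word y1y5y2y3y6y4 carries sign -1 and contributes -[[[[[y1, y5], y2], y3], y6], y4]
  the word y1y5y3y2y4y6 carries sign -1 and contributes -[[[[[y1, y5], y3], y2], y4], y6]
  the word y1y5y3y2y6y4 carries sign +1 and contributes +[[[[[y1, y5], y3], y2], y6], y4]


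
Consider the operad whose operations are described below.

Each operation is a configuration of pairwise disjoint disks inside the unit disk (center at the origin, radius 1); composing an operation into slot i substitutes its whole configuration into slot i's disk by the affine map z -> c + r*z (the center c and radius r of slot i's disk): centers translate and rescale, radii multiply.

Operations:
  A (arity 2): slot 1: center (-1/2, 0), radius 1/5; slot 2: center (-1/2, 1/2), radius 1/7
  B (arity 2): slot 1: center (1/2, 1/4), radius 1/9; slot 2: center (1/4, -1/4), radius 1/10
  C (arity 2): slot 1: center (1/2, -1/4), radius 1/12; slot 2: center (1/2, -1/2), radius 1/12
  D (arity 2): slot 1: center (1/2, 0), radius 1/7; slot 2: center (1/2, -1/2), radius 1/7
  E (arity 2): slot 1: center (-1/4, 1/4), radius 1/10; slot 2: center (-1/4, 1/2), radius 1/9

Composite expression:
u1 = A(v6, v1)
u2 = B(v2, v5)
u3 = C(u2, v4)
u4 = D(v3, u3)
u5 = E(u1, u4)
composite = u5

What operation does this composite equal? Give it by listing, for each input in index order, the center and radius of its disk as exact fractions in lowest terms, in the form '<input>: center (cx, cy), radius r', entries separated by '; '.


v1: center (-3/10, 3/10), radius 1/70; v2: center (-281/1512, 1333/3024), radius 1/6804; v3: center (-7/36, 1/2), radius 1/63; v4: center (-47/252, 55/126), radius 1/756; v5: center (-563/3024, 1331/3024), radius 1/7560; v6: center (-3/10, 1/4), radius 1/50

Each v-disk chains the slot maps above it in E; radii multiply.
for v6, the 2-step affine chain lands on center (-3/10, 1/4), radius 1/50
for v1, the 2-step affine chain lands on center (-3/10, 3/10), radius 1/70
for v3, the 2-step affine chain lands on center (-7/36, 1/2), radius 1/63
for v2, the 4-step affine chain lands on center (-281/1512, 1333/3024), radius 1/6804
for v5, the 4-step affine chain lands on center (-563/3024, 1331/3024), radius 1/7560
for v4, the 3-step affine chain lands on center (-47/252, 55/126), radius 1/756


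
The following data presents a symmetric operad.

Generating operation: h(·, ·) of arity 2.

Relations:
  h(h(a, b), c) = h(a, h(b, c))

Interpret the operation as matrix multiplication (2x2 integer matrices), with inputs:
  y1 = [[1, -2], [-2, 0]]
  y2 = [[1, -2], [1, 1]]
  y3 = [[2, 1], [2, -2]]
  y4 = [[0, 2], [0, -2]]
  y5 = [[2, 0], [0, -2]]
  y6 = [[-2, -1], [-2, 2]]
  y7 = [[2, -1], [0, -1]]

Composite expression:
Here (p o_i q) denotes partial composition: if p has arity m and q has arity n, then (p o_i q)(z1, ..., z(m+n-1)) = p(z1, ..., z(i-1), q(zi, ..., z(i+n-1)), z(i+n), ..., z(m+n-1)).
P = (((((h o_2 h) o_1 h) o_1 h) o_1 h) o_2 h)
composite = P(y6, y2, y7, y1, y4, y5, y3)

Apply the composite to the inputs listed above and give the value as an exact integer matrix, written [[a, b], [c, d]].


[[144, -144], [-96, 96]]

h(y2, y7) = [[2, 1], [2, -2]]
h(y6, h(y2, y7)) = [[-6, 0], [0, -6]]
h(h(y6, h(y2, y7)), y1) = [[-6, 12], [12, 0]]
h(h(h(y6, h(y2, y7)), y1), y4) = [[0, -36], [0, 24]]
h(y5, y3) = [[4, 2], [-4, 4]]
h(h(h(h(y6, h(y2, y7)), y1), y4), h(y5, y3)) = [[144, -144], [-96, 96]]


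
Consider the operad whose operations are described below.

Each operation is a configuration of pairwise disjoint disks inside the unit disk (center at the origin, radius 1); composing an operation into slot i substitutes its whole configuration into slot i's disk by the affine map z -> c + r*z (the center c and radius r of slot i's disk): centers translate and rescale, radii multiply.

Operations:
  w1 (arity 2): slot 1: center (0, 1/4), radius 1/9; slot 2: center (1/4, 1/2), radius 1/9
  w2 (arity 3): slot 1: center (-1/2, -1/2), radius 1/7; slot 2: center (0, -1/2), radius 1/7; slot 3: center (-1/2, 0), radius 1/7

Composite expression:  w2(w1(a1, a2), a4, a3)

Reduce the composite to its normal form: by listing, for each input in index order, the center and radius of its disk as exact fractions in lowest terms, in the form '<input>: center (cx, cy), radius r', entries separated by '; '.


a1: center (-1/2, -13/28), radius 1/63; a2: center (-13/28, -3/7), radius 1/63; a3: center (-1/2, 0), radius 1/7; a4: center (0, -1/2), radius 1/7

Follow each a-input down from w2: c' goes to c + r*c', radius to r*r'.
a1 passes through 2 substitutions, ending at center (-1/2, -13/28), radius 1/63
a2 passes through 2 substitutions, ending at center (-13/28, -3/7), radius 1/63
a4 passes through 1 substitution, ending at center (0, -1/2), radius 1/7
a3 passes through 1 substitution, ending at center (-1/2, 0), radius 1/7


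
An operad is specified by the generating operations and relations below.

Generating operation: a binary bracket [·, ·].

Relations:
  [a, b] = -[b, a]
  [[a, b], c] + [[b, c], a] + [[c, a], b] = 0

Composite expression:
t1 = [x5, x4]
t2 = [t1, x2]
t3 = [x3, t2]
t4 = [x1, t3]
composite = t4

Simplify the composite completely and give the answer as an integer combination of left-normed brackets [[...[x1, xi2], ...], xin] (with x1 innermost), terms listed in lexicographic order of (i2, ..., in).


-[[[[x1, x2], x4], x5], x3] + [[[[x1, x2], x5], x4], x3] + [[[[x1, x3], x2], x4], x5] - [[[[x1, x3], x2], x5], x4] - [[[[x1, x3], x4], x5], x2] + [[[[x1, x3], x5], x4], x2] + [[[[x1, x4], x5], x2], x3] - [[[[x1, x5], x4], x2], x3]


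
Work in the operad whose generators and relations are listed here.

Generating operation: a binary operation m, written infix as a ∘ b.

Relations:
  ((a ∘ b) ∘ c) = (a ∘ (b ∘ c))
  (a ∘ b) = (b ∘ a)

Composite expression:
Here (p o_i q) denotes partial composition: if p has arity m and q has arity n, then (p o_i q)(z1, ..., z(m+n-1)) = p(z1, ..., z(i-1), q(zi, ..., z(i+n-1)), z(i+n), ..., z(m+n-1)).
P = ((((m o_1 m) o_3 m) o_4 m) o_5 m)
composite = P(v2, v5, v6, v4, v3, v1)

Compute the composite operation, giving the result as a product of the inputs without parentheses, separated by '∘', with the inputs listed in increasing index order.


Key point: m commutes, so take the v-inputs in any fixed order.
(v2 ∘ v5) linearizes to v2 ∘ v5
(v3 ∘ v1) linearizes to v3 ∘ v1
(v4 ∘ (v3 ∘ v1)) linearizes to v4 ∘ v3 ∘ v1
(v6 ∘ (v4 ∘ (v3 ∘ v1))) linearizes to v6 ∘ v4 ∘ v3 ∘ v1
((v2 ∘ v5) ∘ (v6 ∘ (v4 ∘ (v3 ∘ v1)))) linearizes to v2 ∘ v5 ∘ v6 ∘ v4 ∘ v3 ∘ v1
reordering the factors by index: v1 ∘ v2 ∘ v3 ∘ v4 ∘ v5 ∘ v6

v1 ∘ v2 ∘ v3 ∘ v4 ∘ v5 ∘ v6


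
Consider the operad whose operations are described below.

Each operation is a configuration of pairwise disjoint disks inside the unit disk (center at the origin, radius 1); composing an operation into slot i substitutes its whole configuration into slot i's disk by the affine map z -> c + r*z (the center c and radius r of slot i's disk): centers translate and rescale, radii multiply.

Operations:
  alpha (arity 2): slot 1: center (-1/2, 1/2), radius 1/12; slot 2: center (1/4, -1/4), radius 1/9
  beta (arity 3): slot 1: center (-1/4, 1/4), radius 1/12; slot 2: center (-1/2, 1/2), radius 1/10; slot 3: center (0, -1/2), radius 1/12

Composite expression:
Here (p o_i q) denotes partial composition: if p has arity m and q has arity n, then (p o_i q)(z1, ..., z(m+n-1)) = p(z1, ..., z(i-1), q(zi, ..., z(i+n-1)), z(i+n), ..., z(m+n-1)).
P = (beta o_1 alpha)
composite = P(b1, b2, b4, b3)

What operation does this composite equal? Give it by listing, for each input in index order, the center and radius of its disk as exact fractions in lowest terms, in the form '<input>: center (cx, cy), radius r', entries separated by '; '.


b1: center (-7/24, 7/24), radius 1/144; b2: center (-11/48, 11/48), radius 1/108; b3: center (0, -1/2), radius 1/12; b4: center (-1/2, 1/2), radius 1/10

Only the slot chain above each b matters under beta; compose those maps.
b1 passes through 2 substitutions, ending at center (-7/24, 7/24), radius 1/144
b2 passes through 2 substitutions, ending at center (-11/48, 11/48), radius 1/108
b4 passes through 1 substitution, ending at center (-1/2, 1/2), radius 1/10
b3 passes through 1 substitution, ending at center (0, -1/2), radius 1/12


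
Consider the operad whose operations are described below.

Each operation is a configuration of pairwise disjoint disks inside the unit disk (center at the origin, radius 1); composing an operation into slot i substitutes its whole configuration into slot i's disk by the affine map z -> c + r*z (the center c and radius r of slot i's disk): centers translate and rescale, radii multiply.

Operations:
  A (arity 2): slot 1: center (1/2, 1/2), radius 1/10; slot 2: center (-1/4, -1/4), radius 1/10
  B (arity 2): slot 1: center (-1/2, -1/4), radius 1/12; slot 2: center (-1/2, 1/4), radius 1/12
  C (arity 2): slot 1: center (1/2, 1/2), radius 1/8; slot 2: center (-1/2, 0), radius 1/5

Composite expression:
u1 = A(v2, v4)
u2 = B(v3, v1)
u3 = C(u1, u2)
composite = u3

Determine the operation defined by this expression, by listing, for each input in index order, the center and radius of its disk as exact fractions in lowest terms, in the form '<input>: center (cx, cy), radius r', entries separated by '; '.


Affine substitution under C: radii multiply and v-centers shift.
v2: after 2 affine steps, its disk has center (9/16, 9/16), radius 1/80
v4: after 2 affine steps, its disk has center (15/32, 15/32), radius 1/80
v3: after 2 affine steps, its disk has center (-3/5, -1/20), radius 1/60
v1: after 2 affine steps, its disk has center (-3/5, 1/20), radius 1/60

v1: center (-3/5, 1/20), radius 1/60; v2: center (9/16, 9/16), radius 1/80; v3: center (-3/5, -1/20), radius 1/60; v4: center (15/32, 15/32), radius 1/80


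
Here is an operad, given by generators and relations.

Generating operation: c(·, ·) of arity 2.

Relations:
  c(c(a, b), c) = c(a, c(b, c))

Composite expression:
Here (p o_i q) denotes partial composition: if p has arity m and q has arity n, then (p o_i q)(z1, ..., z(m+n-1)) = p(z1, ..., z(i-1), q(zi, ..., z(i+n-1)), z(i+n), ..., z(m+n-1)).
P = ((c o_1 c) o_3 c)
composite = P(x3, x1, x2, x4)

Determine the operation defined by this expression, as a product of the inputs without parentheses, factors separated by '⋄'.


x3 ⋄ x1 ⋄ x2 ⋄ x4

The c-tree's shape is irrelevant; the x-reading-order decides.
c(x3, x1) flattens to x3 ⋄ x1
c(x2, x4) flattens to x2 ⋄ x4
c(c(x3, x1), c(x2, x4)) flattens to x3 ⋄ x1 ⋄ x2 ⋄ x4


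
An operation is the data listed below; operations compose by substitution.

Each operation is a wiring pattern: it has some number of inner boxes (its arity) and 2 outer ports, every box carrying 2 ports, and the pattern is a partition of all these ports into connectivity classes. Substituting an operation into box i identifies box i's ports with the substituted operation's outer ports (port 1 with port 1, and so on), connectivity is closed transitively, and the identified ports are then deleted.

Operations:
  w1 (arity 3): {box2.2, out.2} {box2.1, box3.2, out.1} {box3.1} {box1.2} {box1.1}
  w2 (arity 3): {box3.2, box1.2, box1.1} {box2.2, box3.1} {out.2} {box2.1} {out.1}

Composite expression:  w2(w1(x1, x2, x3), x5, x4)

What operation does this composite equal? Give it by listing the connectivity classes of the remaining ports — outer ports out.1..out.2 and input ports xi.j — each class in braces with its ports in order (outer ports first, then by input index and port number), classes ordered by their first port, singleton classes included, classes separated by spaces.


{out.1} {out.2} {x1.1} {x1.2} {x2.1, x2.2, x3.2, x4.2} {x3.1} {x4.1, x5.2} {x5.1}

Reachability decides: close wires over w2-identified ports.
through w1, on inputs (x1, x2, x3): {out.1, x2.1, x3.2} {out.2, x2.2} {x1.1} {x1.2} {x3.1} (out.j = stage outer ports)
through w2, on inputs (x1, x2, x3, x5, x4): {out.1} {out.2} {x1.1} {x1.2} {x2.1, x2.2, x3.2, x4.2} {x3.1} {x4.1, x5.2} {x5.1} (out.j = stage outer ports)


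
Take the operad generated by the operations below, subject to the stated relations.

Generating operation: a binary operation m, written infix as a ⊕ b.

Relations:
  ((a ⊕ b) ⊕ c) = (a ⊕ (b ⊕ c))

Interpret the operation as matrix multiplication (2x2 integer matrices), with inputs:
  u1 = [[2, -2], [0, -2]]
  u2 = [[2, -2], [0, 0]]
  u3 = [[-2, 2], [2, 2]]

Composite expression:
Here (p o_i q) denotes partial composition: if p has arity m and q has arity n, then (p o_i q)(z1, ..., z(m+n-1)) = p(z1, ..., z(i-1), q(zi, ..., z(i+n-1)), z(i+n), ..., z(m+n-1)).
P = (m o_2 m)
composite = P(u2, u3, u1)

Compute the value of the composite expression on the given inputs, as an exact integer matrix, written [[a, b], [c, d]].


(u3 ⊕ u1) = [[-4, 0], [4, -8]]
(u2 ⊕ (u3 ⊕ u1)) = [[-16, 16], [0, 0]]

[[-16, 16], [0, 0]]


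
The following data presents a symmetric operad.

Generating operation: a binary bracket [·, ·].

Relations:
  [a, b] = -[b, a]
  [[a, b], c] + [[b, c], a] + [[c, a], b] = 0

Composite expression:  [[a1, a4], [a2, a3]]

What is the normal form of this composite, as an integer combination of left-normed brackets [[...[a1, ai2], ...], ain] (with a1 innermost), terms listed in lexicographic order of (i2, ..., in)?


[[[a1, a4], a2], a3] - [[[a1, a4], a3], a2]

A multilinear Lie element is pinned by a1-initial words (a1 innermost).
Composite bracket: [[a1, a4], [a2, a3]]
Each bracket splits as ab - ba, giving 8 signed words (2^3 = 8).
Coefficients come from the a1-initial words:
  sign of a1a4a2a3 is +1, so it contributes +[[[a1, a4], a2], a3]
  sign of a1a4a3a2 is -1, so it contributes -[[[a1, a4], a3], a2]


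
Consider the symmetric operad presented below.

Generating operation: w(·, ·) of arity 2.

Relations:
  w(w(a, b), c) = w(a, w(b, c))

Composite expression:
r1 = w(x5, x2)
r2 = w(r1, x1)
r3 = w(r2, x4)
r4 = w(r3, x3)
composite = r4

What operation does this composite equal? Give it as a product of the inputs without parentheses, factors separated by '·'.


x5 · x2 · x1 · x4 · x3

All parenthesizations of w agree; list the x-inputs left to right.
w(x5, x2) unparenthesizes to x5 · x2
w(w(x5, x2), x1) unparenthesizes to x5 · x2 · x1
w(w(w(x5, x2), x1), x4) unparenthesizes to x5 · x2 · x1 · x4
w(w(w(w(x5, x2), x1), x4), x3) unparenthesizes to x5 · x2 · x1 · x4 · x3


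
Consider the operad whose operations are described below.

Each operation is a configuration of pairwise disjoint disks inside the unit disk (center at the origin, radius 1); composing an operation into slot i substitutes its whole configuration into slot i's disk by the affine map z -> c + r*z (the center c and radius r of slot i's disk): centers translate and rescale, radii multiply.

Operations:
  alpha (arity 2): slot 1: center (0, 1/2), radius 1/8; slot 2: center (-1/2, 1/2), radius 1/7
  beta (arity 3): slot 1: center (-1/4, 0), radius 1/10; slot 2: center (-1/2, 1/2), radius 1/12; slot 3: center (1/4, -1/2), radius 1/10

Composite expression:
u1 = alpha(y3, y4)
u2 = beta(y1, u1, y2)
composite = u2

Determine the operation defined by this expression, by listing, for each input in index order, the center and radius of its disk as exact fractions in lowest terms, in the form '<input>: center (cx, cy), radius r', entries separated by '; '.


Each y-disk chains the slot maps above it in beta; radii multiply.
y1: after 1 affine step, its disk has center (-1/4, 0), radius 1/10
y3: after 2 affine steps, its disk has center (-1/2, 13/24), radius 1/96
y4: after 2 affine steps, its disk has center (-13/24, 13/24), radius 1/84
y2: after 1 affine step, its disk has center (1/4, -1/2), radius 1/10

y1: center (-1/4, 0), radius 1/10; y2: center (1/4, -1/2), radius 1/10; y3: center (-1/2, 13/24), radius 1/96; y4: center (-13/24, 13/24), radius 1/84


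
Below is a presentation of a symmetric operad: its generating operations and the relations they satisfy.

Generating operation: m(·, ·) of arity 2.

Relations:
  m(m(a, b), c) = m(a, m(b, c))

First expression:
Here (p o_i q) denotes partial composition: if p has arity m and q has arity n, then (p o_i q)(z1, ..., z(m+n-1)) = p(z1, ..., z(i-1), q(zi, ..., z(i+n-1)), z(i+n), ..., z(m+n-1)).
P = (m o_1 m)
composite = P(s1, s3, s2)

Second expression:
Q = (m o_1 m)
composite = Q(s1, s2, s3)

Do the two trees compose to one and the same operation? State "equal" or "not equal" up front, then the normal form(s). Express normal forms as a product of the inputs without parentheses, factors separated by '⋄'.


not equal — first s1 ⋄ s3 ⋄ s2, second s1 ⋄ s2 ⋄ s3

In normal form, the first expression is s1 ⋄ s3 ⋄ s2
In normal form, the second expression is s1 ⋄ s2 ⋄ s3
Different reductions; not equal.


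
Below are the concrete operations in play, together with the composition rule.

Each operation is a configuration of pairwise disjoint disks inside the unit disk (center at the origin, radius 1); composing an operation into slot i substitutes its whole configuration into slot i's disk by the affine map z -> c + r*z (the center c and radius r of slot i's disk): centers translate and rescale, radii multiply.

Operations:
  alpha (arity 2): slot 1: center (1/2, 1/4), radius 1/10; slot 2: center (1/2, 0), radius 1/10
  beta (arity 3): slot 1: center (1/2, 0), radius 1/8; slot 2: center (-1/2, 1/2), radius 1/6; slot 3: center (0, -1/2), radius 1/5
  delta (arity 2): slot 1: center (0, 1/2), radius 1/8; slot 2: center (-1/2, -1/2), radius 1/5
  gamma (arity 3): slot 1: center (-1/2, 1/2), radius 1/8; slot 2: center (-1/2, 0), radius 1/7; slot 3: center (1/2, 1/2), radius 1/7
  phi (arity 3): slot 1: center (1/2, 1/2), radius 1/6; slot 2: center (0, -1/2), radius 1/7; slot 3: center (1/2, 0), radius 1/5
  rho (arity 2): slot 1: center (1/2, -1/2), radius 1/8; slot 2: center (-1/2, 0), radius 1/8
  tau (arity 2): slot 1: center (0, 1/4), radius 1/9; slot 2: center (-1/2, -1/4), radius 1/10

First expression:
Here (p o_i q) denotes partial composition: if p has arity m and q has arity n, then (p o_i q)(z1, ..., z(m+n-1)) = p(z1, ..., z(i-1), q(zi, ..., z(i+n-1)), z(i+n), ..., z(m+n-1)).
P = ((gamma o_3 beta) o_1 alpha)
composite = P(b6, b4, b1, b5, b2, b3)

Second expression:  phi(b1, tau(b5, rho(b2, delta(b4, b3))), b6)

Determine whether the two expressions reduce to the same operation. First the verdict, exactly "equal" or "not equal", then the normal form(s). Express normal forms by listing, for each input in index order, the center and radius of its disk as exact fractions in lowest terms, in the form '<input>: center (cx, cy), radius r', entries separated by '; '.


not equal: they reduce to b1: center (-1/2, 0), radius 1/7; b2: center (3/7, 4/7), radius 1/42; b3: center (1/2, 3/7), radius 1/35; b4: center (-7/16, 1/2), radius 1/80; b5: center (4/7, 1/2), radius 1/56; b6: center (-7/16, 17/32), radius 1/80 and b1: center (1/2, 1/2), radius 1/6; b2: center (-9/140, -19/35), radius 1/560; b3: center (-89/1120, -601/1120), radius 1/2800; b4: center (-11/140, -599/1120), radius 1/4480; b5: center (0, -13/28), radius 1/63; b6: center (1/2, 0), radius 1/5

In normal form, the first expression is b1: center (-1/2, 0), radius 1/7; b2: center (3/7, 4/7), radius 1/42; b3: center (1/2, 3/7), radius 1/35; b4: center (-7/16, 1/2), radius 1/80; b5: center (4/7, 1/2), radius 1/56; b6: center (-7/16, 17/32), radius 1/80
In normal form, the second expression is b1: center (1/2, 1/2), radius 1/6; b2: center (-9/140, -19/35), radius 1/560; b3: center (-89/1120, -601/1120), radius 1/2800; b4: center (-11/140, -599/1120), radius 1/4480; b5: center (0, -13/28), radius 1/63; b6: center (1/2, 0), radius 1/5
No match — not equal.


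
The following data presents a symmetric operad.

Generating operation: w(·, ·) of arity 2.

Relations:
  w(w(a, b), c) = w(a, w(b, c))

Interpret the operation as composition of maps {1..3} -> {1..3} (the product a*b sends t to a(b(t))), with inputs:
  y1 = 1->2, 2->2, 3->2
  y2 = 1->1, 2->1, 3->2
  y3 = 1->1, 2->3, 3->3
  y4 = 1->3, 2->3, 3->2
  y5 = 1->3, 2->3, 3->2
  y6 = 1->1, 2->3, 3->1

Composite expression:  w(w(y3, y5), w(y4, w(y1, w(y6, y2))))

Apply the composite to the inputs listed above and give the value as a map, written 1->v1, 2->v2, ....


1->3, 2->3, 3->3


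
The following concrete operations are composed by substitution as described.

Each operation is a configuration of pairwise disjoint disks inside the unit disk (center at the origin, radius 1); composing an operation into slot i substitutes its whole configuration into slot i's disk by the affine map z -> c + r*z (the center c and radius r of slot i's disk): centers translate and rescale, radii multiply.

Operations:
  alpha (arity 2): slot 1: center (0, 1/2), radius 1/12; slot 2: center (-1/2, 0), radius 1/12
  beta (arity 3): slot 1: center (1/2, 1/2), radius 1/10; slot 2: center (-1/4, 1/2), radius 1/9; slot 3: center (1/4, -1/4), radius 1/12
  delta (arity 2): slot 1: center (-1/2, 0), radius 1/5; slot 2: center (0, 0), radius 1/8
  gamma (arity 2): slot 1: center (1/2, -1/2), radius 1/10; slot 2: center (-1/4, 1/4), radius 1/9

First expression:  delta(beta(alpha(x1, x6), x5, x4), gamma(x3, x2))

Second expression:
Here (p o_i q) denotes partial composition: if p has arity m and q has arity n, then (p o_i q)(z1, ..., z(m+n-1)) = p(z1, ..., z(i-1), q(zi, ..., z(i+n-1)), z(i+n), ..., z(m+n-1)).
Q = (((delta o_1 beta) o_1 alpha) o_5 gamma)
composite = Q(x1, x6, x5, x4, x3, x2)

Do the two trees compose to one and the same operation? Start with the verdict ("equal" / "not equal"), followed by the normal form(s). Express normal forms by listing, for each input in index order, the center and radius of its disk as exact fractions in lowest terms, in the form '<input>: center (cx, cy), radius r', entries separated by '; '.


The first expression, normalized: x1: center (-2/5, 11/100), radius 1/600; x2: center (-1/32, 1/32), radius 1/72; x3: center (1/16, -1/16), radius 1/80; x4: center (-9/20, -1/20), radius 1/60; x5: center (-11/20, 1/10), radius 1/45; x6: center (-41/100, 1/10), radius 1/600
The second expression, normalized: x1: center (-2/5, 11/100), radius 1/600; x2: center (-1/32, 1/32), radius 1/72; x3: center (1/16, -1/16), radius 1/80; x4: center (-9/20, -1/20), radius 1/60; x5: center (-11/20, 1/10), radius 1/45; x6: center (-41/100, 1/10), radius 1/600
One common form — equal.

equal; the common form is x1: center (-2/5, 11/100), radius 1/600; x2: center (-1/32, 1/32), radius 1/72; x3: center (1/16, -1/16), radius 1/80; x4: center (-9/20, -1/20), radius 1/60; x5: center (-11/20, 1/10), radius 1/45; x6: center (-41/100, 1/10), radius 1/600


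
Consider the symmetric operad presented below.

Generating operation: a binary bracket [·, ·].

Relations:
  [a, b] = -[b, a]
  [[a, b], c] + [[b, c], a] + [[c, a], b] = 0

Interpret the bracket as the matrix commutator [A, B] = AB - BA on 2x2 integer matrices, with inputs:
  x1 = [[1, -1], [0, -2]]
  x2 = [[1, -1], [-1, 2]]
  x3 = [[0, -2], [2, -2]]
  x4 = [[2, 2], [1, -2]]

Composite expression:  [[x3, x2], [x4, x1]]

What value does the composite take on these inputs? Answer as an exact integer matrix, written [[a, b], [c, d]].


[[-12, -72], [-24, 12]]

[x3, x2] = [[4, -4], [0, -4]]
[x4, x1] = [[1, -10], [3, -1]]
[[x3, x2], [x4, x1]] = [[-12, -72], [-24, 12]]


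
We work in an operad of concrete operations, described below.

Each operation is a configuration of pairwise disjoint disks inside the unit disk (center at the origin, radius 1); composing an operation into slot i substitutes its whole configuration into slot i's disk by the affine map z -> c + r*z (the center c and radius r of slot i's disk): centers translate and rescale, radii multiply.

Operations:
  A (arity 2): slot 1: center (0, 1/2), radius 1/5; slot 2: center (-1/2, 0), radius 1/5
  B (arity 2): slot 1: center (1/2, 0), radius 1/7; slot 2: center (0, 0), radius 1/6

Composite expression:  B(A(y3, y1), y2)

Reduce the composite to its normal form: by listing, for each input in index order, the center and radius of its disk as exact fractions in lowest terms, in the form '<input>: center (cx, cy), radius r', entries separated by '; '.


y1: center (3/7, 0), radius 1/35; y2: center (0, 0), radius 1/6; y3: center (1/2, 1/14), radius 1/35


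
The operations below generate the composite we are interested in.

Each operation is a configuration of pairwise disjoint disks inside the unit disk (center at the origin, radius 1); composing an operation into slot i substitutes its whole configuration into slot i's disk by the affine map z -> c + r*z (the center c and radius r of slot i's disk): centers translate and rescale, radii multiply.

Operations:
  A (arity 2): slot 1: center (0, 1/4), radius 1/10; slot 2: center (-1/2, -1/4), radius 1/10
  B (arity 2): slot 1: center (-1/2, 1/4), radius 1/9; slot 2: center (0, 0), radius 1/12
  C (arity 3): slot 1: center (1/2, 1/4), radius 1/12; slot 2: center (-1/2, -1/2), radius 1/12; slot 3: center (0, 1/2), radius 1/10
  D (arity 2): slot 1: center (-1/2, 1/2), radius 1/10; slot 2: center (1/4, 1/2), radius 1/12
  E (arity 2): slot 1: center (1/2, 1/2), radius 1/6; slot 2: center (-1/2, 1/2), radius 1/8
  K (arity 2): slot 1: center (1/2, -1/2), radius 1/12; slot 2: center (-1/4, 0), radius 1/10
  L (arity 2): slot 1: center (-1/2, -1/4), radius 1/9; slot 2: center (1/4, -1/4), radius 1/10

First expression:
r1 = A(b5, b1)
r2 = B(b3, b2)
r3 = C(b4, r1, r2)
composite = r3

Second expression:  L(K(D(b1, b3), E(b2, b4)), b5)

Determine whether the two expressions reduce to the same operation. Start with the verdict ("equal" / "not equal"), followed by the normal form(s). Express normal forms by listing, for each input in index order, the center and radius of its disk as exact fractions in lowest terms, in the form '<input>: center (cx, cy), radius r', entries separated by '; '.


The first expression, normalized: b1: center (-13/24, -25/48), radius 1/120; b2: center (0, 1/2), radius 1/120; b3: center (-1/20, 21/40), radius 1/90; b4: center (1/2, 1/4), radius 1/12; b5: center (-1/2, -23/48), radius 1/120
The second expression, normalized: b1: center (-97/216, -65/216), radius 1/1080; b2: center (-47/90, -11/45), radius 1/540; b3: center (-191/432, -65/216), radius 1/1296; b4: center (-8/15, -11/45), radius 1/720; b5: center (1/4, -1/4), radius 1/10
The forms do not match — not equal.

not equal: they reduce to b1: center (-13/24, -25/48), radius 1/120; b2: center (0, 1/2), radius 1/120; b3: center (-1/20, 21/40), radius 1/90; b4: center (1/2, 1/4), radius 1/12; b5: center (-1/2, -23/48), radius 1/120 and b1: center (-97/216, -65/216), radius 1/1080; b2: center (-47/90, -11/45), radius 1/540; b3: center (-191/432, -65/216), radius 1/1296; b4: center (-8/15, -11/45), radius 1/720; b5: center (1/4, -1/4), radius 1/10


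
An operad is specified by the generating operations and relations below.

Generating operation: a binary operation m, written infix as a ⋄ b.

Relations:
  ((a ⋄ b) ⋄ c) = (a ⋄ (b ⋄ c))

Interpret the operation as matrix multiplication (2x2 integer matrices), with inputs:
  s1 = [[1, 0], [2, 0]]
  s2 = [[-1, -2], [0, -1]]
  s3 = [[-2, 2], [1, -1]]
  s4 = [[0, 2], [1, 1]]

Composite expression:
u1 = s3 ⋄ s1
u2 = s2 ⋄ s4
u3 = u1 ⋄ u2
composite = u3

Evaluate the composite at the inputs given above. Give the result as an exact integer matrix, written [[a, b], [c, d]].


(s3 ⋄ s1) = [[2, 0], [-1, 0]]
(s2 ⋄ s4) = [[-2, -4], [-1, -1]]
((s3 ⋄ s1) ⋄ (s2 ⋄ s4)) = [[-4, -8], [2, 4]]

[[-4, -8], [2, 4]]


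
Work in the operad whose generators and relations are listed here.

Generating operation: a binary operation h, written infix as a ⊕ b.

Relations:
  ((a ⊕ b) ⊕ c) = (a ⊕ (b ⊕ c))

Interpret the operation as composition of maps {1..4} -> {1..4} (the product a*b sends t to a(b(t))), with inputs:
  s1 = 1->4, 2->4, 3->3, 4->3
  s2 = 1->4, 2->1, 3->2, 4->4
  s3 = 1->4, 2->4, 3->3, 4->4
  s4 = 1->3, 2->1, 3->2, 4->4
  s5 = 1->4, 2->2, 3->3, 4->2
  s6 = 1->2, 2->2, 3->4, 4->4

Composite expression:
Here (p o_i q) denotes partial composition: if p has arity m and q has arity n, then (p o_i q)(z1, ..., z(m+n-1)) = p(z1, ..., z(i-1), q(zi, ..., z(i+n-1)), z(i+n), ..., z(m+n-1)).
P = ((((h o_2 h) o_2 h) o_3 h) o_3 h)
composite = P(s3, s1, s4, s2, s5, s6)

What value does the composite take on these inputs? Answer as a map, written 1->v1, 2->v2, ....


1->3, 2->3, 3->3, 4->3


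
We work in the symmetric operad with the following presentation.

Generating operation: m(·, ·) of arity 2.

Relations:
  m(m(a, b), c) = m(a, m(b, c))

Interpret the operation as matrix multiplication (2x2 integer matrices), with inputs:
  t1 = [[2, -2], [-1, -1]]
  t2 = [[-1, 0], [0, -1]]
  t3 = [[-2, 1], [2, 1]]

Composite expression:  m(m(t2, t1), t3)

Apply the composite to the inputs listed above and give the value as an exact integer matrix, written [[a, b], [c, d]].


[[8, 0], [0, 2]]

m(t2, t1) = [[-2, 2], [1, 1]]
m(m(t2, t1), t3) = [[8, 0], [0, 2]]


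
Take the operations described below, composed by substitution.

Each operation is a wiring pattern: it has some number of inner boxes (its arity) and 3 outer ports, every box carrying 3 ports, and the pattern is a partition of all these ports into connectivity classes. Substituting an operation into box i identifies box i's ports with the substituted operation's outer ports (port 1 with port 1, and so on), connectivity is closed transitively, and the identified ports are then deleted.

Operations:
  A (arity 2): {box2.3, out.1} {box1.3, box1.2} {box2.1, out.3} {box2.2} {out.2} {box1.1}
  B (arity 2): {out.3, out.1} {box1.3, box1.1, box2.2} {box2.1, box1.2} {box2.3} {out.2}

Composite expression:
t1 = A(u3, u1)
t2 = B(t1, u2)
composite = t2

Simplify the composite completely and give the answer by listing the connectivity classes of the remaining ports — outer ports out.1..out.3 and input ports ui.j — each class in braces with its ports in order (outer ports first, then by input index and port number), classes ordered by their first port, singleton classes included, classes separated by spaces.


{out.1, out.3} {out.2} {u1.1, u1.3, u2.2} {u1.2} {u2.1} {u2.3} {u3.1} {u3.2, u3.3}

Two ports join when wires chain via B-identified ports.
through A, on inputs (u3, u1): {out.1, u1.3} {out.2} {out.3, u1.1} {u1.2} {u3.1} {u3.2, u3.3} (out.j = stage outer ports)
through B, on inputs (u3, u1, u2): {out.1, out.3} {out.2} {u1.1, u1.3, u2.2} {u1.2} {u2.1} {u2.3} {u3.1} {u3.2, u3.3} (out.j = stage outer ports)


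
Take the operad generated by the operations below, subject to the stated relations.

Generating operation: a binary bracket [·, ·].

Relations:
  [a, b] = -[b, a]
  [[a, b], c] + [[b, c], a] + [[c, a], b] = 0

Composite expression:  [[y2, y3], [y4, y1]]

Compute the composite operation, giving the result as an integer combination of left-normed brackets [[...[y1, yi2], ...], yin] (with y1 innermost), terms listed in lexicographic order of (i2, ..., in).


Antisymmetry and Jacobi reduce to y1-anchored left-normed brackets.
Composite bracket: [[y2, y3], [y4, y1]]
Expanding via [a, b] = ab - ba: 8 signed words (2^3 = 8).
Keep just the words that open with y1:
  y1y4y2y3 (sign +1) contributes +[[[y1, y4], y2], y3]
  y1y4y3y2 (sign -1) contributes -[[[y1, y4], y3], y2]

[[[y1, y4], y2], y3] - [[[y1, y4], y3], y2]


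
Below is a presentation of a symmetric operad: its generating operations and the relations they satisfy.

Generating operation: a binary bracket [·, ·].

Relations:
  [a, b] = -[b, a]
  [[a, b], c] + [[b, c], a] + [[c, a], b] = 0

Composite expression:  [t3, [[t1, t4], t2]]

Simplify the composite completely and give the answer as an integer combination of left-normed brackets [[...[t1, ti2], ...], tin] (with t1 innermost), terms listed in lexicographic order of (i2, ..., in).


-[[[t1, t4], t2], t3]

In the tensor algebra, words opening t1 carry the t1-anchored form.
Composite bracket: [t3, [[t1, t4], t2]]
Under [a, b] = ab - ba we get 8 signed associative words (2^3 = 8).
Only words starting with t1 matter:
  sign of t1t4t2t3 is -1, so it contributes -[[[t1, t4], t2], t3]
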